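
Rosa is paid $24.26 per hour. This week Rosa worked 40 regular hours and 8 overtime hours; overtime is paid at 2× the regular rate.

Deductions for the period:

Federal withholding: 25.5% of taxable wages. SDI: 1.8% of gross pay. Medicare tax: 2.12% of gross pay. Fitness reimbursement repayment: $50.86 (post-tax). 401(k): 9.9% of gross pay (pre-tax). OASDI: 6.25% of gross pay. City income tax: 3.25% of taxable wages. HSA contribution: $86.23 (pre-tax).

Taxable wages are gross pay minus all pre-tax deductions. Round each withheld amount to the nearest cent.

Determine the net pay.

$621.68

Regular pay: 40 × $24.26 = $970.40
Overtime pay: 8 × $24.26 × 2 = $388.16
Gross pay = $970.40 + $388.16 = $1,358.56
HSA contribution: $86.23
401(k): $1,358.56 × 0.099 = $134.50
Pre-tax total = $86.23 + $134.50 = $220.73
Taxable wages = $1,358.56 − $220.73 = $1,137.83
Federal withholding: $1,137.83 × 0.255 = $290.15
City income tax: $1,137.83 × 0.0325 = $36.98
OASDI: $1,358.56 × 0.0625 = $84.91
SDI: $1,358.56 × 0.018 = $24.45
Medicare tax: $1,358.56 × 0.0212 = $28.80
Fitness reimbursement repayment: $50.86
Total deductions = $86.23 + $134.50 + $290.15 + $36.98 + $84.91 + $24.45 + $28.80 + $50.86 = $736.88
Net pay = $1,358.56 − $736.88 = $621.68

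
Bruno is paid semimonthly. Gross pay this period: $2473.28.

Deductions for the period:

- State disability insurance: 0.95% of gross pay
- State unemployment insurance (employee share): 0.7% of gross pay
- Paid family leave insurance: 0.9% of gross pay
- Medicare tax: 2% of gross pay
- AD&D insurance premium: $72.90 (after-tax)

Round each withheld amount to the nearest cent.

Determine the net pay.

State disability insurance: $2473.28 × 0.0095 = $23.50
State unemployment insurance (employee share): $2473.28 × 0.007 = $17.31
Medicare tax: $2473.28 × 0.02 = $49.47
Paid family leave insurance: $2473.28 × 0.009 = $22.26
AD&D insurance premium: $72.90
Total deductions = $23.50 + $17.31 + $49.47 + $22.26 + $72.90 = $185.44
Net pay = $2473.28 − $185.44 = $2287.84

$2287.84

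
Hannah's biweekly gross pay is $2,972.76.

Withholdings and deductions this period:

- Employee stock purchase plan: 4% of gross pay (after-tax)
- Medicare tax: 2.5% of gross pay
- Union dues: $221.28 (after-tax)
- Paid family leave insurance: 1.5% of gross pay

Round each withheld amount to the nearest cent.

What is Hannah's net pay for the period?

Medicare tax: $2,972.76 × 0.025 = $74.32
Paid family leave insurance: $2,972.76 × 0.015 = $44.59
Employee stock purchase plan: $2,972.76 × 0.04 = $118.91
Union dues: $221.28
Total deductions = $74.32 + $44.59 + $118.91 + $221.28 = $459.10
Net pay = $2,972.76 − $459.10 = $2,513.66

$2,513.66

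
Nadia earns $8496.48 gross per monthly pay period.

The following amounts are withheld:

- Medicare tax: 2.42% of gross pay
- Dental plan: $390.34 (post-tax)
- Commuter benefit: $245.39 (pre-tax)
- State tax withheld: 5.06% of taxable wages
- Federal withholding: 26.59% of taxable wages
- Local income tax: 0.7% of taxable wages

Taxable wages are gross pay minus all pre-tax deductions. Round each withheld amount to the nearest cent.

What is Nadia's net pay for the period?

$4985.91

Commuter benefit: $245.39
Taxable wages = $8496.48 − $245.39 = $8251.09
State tax withheld: $8251.09 × 0.0506 = $417.51
Federal withholding: $8251.09 × 0.2659 = $2193.96
Local income tax: $8251.09 × 0.007 = $57.76
Medicare tax: $8496.48 × 0.0242 = $205.61
Dental plan: $390.34
Total deductions = $245.39 + $417.51 + $2193.96 + $57.76 + $205.61 + $390.34 = $3510.57
Net pay = $8496.48 − $3510.57 = $4985.91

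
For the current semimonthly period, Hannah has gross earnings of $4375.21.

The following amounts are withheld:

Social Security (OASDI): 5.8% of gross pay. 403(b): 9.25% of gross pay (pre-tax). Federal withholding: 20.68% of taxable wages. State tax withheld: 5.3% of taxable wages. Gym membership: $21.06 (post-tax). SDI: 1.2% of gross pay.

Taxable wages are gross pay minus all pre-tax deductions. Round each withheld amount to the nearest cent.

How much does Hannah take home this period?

403(b): $4375.21 × 0.0925 = $404.71
Taxable wages = $4375.21 − $404.71 = $3970.50
Federal withholding: $3970.50 × 0.2068 = $821.10
State tax withheld: $3970.50 × 0.053 = $210.44
Social Security (OASDI): $4375.21 × 0.058 = $253.76
SDI: $4375.21 × 0.012 = $52.50
Gym membership: $21.06
Total deductions = $404.71 + $821.10 + $210.44 + $253.76 + $52.50 + $21.06 = $1763.57
Net pay = $4375.21 − $1763.57 = $2611.64

$2611.64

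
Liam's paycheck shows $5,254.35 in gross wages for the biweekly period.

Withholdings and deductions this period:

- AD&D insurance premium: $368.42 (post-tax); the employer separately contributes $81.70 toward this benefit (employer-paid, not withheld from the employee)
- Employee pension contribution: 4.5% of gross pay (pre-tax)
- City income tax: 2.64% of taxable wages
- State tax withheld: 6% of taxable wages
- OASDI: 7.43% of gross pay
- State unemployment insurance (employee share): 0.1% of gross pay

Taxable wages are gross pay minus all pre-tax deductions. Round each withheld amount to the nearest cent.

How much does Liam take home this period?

$3,820.29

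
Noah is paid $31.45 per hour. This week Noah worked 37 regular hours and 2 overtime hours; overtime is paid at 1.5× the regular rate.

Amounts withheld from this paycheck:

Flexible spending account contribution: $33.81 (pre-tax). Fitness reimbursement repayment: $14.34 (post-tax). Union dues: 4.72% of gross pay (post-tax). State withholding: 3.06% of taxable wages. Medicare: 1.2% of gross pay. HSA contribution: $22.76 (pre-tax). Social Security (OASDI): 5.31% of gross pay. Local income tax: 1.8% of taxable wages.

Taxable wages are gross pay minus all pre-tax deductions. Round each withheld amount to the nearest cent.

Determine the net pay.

Regular pay: 37 × $31.45 = $1,163.65
Overtime pay: 2 × $31.45 × 1.5 = $94.35
Gross pay = $1,163.65 + $94.35 = $1,258.00
HSA contribution: $22.76
Flexible spending account contribution: $33.81
Pre-tax total = $22.76 + $33.81 = $56.57
Taxable wages = $1,258.00 − $56.57 = $1,201.43
Local income tax: $1,201.43 × 0.018 = $21.63
State withholding: $1,201.43 × 0.0306 = $36.76
Medicare: $1,258.00 × 0.012 = $15.10
Social Security (OASDI): $1,258.00 × 0.0531 = $66.80
Fitness reimbursement repayment: $14.34
Union dues: $1,258.00 × 0.0472 = $59.38
Total deductions = $22.76 + $33.81 + $21.63 + $36.76 + $15.10 + $66.80 + $14.34 + $59.38 = $270.58
Net pay = $1,258.00 − $270.58 = $987.42

$987.42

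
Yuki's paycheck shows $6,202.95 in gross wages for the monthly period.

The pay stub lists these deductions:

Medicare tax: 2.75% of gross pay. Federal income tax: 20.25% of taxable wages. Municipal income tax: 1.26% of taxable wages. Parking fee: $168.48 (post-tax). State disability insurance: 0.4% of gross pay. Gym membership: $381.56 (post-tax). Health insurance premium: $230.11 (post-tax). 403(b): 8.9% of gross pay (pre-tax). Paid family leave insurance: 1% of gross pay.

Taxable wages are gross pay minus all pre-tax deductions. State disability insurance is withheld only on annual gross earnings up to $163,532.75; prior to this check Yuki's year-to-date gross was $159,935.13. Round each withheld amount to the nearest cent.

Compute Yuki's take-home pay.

403(b): $6,202.95 × 0.089 = $552.06
Taxable wages = $6,202.95 − $552.06 = $5,650.89
Municipal income tax: $5,650.89 × 0.0126 = $71.20
Federal income tax: $5,650.89 × 0.2025 = $1,144.31
Medicare tax: $6,202.95 × 0.0275 = $170.58
State disability insurance: only $163,532.75 − $159,935.13 = $3,597.62 of this check is subject → $3,597.62 × 0.004 = $14.39
Paid family leave insurance: $6,202.95 × 0.01 = $62.03
Parking fee: $168.48
Gym membership: $381.56
Health insurance premium: $230.11
Total deductions = $552.06 + $71.20 + $1,144.31 + $170.58 + $14.39 + $62.03 + $168.48 + $381.56 + $230.11 = $2,794.72
Net pay = $6,202.95 − $2,794.72 = $3,408.23

$3,408.23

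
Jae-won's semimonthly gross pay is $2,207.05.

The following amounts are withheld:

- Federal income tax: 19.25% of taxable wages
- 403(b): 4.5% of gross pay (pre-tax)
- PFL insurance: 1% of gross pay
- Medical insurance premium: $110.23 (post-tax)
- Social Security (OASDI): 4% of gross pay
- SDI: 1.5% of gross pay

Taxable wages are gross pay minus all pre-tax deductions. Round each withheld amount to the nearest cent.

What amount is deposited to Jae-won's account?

$1,448.30

403(b): $2,207.05 × 0.045 = $99.32
Taxable wages = $2,207.05 − $99.32 = $2,107.73
Federal income tax: $2,107.73 × 0.1925 = $405.74
PFL insurance: $2,207.05 × 0.01 = $22.07
Social Security (OASDI): $2,207.05 × 0.04 = $88.28
SDI: $2,207.05 × 0.015 = $33.11
Medical insurance premium: $110.23
Total deductions = $99.32 + $405.74 + $22.07 + $88.28 + $33.11 + $110.23 = $758.75
Net pay = $2,207.05 − $758.75 = $1,448.30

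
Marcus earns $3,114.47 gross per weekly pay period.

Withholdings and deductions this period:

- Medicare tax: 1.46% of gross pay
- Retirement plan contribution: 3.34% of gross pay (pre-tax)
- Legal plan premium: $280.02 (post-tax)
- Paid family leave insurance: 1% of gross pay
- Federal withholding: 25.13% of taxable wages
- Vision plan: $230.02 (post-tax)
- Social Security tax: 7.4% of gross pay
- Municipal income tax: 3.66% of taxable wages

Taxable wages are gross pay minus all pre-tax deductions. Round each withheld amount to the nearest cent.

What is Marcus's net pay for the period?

Retirement plan contribution: $3,114.47 × 0.0334 = $104.02
Taxable wages = $3,114.47 − $104.02 = $3,010.45
Federal withholding: $3,010.45 × 0.2513 = $756.53
Municipal income tax: $3,010.45 × 0.0366 = $110.18
Social Security tax: $3,114.47 × 0.074 = $230.47
Paid family leave insurance: $3,114.47 × 0.01 = $31.14
Medicare tax: $3,114.47 × 0.0146 = $45.47
Vision plan: $230.02
Legal plan premium: $280.02
Total deductions = $104.02 + $756.53 + $110.18 + $230.47 + $31.14 + $45.47 + $230.02 + $280.02 = $1,787.85
Net pay = $3,114.47 − $1,787.85 = $1,326.62

$1,326.62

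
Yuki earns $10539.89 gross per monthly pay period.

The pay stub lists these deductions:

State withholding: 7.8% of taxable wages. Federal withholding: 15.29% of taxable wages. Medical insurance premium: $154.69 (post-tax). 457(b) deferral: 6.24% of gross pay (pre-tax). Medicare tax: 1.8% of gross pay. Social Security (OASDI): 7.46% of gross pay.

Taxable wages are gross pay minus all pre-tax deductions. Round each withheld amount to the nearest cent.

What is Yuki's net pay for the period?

$6469.71

457(b) deferral: $10539.89 × 0.0624 = $657.69
Taxable wages = $10539.89 − $657.69 = $9882.20
State withholding: $9882.20 × 0.078 = $770.81
Federal withholding: $9882.20 × 0.1529 = $1510.99
Medicare tax: $10539.89 × 0.018 = $189.72
Social Security (OASDI): $10539.89 × 0.0746 = $786.28
Medical insurance premium: $154.69
Total deductions = $657.69 + $770.81 + $1510.99 + $189.72 + $786.28 + $154.69 = $4070.18
Net pay = $10539.89 − $4070.18 = $6469.71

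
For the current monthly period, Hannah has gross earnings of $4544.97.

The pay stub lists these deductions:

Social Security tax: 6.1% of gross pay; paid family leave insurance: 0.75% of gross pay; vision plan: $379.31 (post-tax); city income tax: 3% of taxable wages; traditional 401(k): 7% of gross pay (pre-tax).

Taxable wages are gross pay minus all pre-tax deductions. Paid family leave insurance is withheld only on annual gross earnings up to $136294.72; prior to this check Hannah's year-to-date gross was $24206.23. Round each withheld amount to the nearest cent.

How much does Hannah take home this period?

Traditional 401(k): $4544.97 × 0.07 = $318.15
Taxable wages = $4544.97 − $318.15 = $4226.82
City income tax: $4226.82 × 0.03 = $126.80
Social Security tax: $4544.97 × 0.061 = $277.24
Paid family leave insurance: cap not yet reached, full $4544.97 is subject → $4544.97 × 0.0075 = $34.09
Vision plan: $379.31
Total deductions = $318.15 + $126.80 + $277.24 + $34.09 + $379.31 = $1135.59
Net pay = $4544.97 − $1135.59 = $3409.38

$3409.38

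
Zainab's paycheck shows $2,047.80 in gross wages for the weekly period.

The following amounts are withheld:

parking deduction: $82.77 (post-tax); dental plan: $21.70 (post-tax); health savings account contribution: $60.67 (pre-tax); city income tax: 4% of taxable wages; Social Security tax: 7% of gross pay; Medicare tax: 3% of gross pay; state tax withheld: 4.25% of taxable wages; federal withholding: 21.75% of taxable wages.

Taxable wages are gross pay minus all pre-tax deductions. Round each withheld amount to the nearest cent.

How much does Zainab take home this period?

$1,081.74

Health savings account contribution: $60.67
Taxable wages = $2,047.80 − $60.67 = $1,987.13
State tax withheld: $1,987.13 × 0.0425 = $84.45
City income tax: $1,987.13 × 0.04 = $79.49
Federal withholding: $1,987.13 × 0.2175 = $432.20
Social Security tax: $2,047.80 × 0.07 = $143.35
Medicare tax: $2,047.80 × 0.03 = $61.43
Parking deduction: $82.77
Dental plan: $21.70
Total deductions = $60.67 + $84.45 + $79.49 + $432.20 + $143.35 + $61.43 + $82.77 + $21.70 = $966.06
Net pay = $2,047.80 − $966.06 = $1,081.74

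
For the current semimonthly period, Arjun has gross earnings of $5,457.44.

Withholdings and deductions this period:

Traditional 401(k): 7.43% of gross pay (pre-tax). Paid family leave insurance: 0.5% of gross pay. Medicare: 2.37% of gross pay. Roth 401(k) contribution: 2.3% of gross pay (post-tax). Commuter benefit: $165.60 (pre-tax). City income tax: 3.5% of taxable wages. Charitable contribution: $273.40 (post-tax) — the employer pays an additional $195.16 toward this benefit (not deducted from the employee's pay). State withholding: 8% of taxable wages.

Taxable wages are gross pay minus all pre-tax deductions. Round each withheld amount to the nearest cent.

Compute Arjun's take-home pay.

Traditional 401(k): $5,457.44 × 0.0743 = $405.49
Commuter benefit: $165.60
Pre-tax total = $405.49 + $165.60 = $571.09
Taxable wages = $5,457.44 − $571.09 = $4,886.35
City income tax: $4,886.35 × 0.035 = $171.02
State withholding: $4,886.35 × 0.08 = $390.91
Paid family leave insurance: $5,457.44 × 0.005 = $27.29
Medicare: $5,457.44 × 0.0237 = $129.34
Roth 401(k) contribution: $5,457.44 × 0.023 = $125.52
Charitable contribution: $273.40
(Employer's $195.16 toward charitable contribution is not withheld from the employee.)
Total deductions = $405.49 + $165.60 + $171.02 + $390.91 + $27.29 + $129.34 + $125.52 + $273.40 = $1,688.57
Net pay = $5,457.44 − $1,688.57 = $3,768.87

$3,768.87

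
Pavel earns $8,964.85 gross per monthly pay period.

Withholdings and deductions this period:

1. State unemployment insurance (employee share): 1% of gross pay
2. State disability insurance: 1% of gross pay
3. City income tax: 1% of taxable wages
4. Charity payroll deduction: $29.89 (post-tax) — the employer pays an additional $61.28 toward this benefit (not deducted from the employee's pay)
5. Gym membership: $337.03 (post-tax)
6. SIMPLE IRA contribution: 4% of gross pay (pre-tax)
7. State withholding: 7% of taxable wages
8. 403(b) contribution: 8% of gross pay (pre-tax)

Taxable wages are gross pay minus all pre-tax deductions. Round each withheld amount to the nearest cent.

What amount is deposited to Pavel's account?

403(b) contribution: $8,964.85 × 0.08 = $717.19
SIMPLE IRA contribution: $8,964.85 × 0.04 = $358.59
Pre-tax total = $717.19 + $358.59 = $1,075.78
Taxable wages = $8,964.85 − $1,075.78 = $7,889.07
City income tax: $7,889.07 × 0.01 = $78.89
State withholding: $7,889.07 × 0.07 = $552.23
State unemployment insurance (employee share): $8,964.85 × 0.01 = $89.65
State disability insurance: $8,964.85 × 0.01 = $89.65
Gym membership: $337.03
Charity payroll deduction: $29.89
(Employer's $61.28 toward charity payroll deduction is not withheld from the employee.)
Total deductions = $717.19 + $358.59 + $78.89 + $552.23 + $89.65 + $89.65 + $337.03 + $29.89 = $2,253.12
Net pay = $8,964.85 − $2,253.12 = $6,711.73

$6,711.73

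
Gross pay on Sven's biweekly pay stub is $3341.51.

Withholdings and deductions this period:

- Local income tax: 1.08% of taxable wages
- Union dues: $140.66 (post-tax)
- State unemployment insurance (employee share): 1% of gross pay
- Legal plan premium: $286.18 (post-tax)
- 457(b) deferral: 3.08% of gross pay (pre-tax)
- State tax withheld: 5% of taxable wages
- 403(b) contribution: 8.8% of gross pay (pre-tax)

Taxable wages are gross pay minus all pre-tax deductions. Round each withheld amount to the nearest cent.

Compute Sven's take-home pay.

457(b) deferral: $3341.51 × 0.0308 = $102.92
403(b) contribution: $3341.51 × 0.088 = $294.05
Pre-tax total = $102.92 + $294.05 = $396.97
Taxable wages = $3341.51 − $396.97 = $2944.54
Local income tax: $2944.54 × 0.0108 = $31.80
State tax withheld: $2944.54 × 0.05 = $147.23
State unemployment insurance (employee share): $3341.51 × 0.01 = $33.42
Legal plan premium: $286.18
Union dues: $140.66
Total deductions = $102.92 + $294.05 + $31.80 + $147.23 + $33.42 + $286.18 + $140.66 = $1036.26
Net pay = $3341.51 − $1036.26 = $2305.25

$2305.25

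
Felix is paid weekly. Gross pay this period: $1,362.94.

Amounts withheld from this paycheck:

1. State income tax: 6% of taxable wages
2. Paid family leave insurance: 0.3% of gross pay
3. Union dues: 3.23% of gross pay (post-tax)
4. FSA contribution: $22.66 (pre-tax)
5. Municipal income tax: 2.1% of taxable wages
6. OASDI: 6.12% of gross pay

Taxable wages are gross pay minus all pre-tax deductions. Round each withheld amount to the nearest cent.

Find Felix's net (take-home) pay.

FSA contribution: $22.66
Taxable wages = $1,362.94 − $22.66 = $1,340.28
Municipal income tax: $1,340.28 × 0.021 = $28.15
State income tax: $1,340.28 × 0.06 = $80.42
Paid family leave insurance: $1,362.94 × 0.003 = $4.09
OASDI: $1,362.94 × 0.0612 = $83.41
Union dues: $1,362.94 × 0.0323 = $44.02
Total deductions = $22.66 + $28.15 + $80.42 + $4.09 + $83.41 + $44.02 = $262.75
Net pay = $1,362.94 − $262.75 = $1,100.19

$1,100.19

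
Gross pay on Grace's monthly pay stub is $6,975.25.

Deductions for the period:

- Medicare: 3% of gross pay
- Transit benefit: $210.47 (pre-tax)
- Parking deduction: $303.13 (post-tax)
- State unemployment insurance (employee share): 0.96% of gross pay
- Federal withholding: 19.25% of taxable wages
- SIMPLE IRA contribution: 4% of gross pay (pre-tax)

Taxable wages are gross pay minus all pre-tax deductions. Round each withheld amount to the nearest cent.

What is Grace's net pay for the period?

$4,657.91

SIMPLE IRA contribution: $6,975.25 × 0.04 = $279.01
Transit benefit: $210.47
Pre-tax total = $279.01 + $210.47 = $489.48
Taxable wages = $6,975.25 − $489.48 = $6,485.77
Federal withholding: $6,485.77 × 0.1925 = $1,248.51
Medicare: $6,975.25 × 0.03 = $209.26
State unemployment insurance (employee share): $6,975.25 × 0.0096 = $66.96
Parking deduction: $303.13
Total deductions = $279.01 + $210.47 + $1,248.51 + $209.26 + $66.96 + $303.13 = $2,317.34
Net pay = $6,975.25 − $2,317.34 = $4,657.91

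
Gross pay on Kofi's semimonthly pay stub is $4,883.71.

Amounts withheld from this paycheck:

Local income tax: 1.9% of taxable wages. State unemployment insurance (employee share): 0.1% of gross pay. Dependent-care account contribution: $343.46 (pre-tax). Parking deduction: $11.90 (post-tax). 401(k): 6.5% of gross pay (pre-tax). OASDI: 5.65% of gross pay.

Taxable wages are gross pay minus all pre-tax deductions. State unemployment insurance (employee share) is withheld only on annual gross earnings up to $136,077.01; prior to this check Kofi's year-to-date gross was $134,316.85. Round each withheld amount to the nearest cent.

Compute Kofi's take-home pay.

$3,852.99

Dependent-care account contribution: $343.46
401(k): $4,883.71 × 0.065 = $317.44
Pre-tax total = $343.46 + $317.44 = $660.90
Taxable wages = $4,883.71 − $660.90 = $4,222.81
Local income tax: $4,222.81 × 0.019 = $80.23
OASDI: $4,883.71 × 0.0565 = $275.93
State unemployment insurance (employee share): only $136,077.01 − $134,316.85 = $1,760.16 of this check is subject → $1,760.16 × 0.001 = $1.76
Parking deduction: $11.90
Total deductions = $343.46 + $317.44 + $80.23 + $275.93 + $1.76 + $11.90 = $1,030.72
Net pay = $4,883.71 − $1,030.72 = $3,852.99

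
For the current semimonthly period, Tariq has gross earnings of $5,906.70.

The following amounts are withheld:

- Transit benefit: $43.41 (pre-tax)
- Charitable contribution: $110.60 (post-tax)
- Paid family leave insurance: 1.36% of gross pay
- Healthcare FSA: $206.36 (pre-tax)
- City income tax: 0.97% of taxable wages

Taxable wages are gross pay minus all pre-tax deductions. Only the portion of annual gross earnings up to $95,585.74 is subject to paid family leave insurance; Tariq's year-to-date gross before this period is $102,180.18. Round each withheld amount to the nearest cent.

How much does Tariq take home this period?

$5,491.46

Transit benefit: $43.41
Healthcare FSA: $206.36
Pre-tax total = $43.41 + $206.36 = $249.77
Taxable wages = $5,906.70 − $249.77 = $5,656.93
City income tax: $5,656.93 × 0.0097 = $54.87
Paid family leave insurance: annual cap $95,585.74 already reached (YTD $102,180.18), so $0.00
Charitable contribution: $110.60
Total deductions = $43.41 + $206.36 + $54.87 + $0.00 + $110.60 = $415.24
Net pay = $5,906.70 − $415.24 = $5,491.46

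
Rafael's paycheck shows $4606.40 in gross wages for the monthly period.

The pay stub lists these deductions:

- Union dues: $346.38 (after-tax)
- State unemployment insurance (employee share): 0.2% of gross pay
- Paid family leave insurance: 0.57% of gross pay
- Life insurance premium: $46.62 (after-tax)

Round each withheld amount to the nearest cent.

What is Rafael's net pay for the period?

$4177.93

State unemployment insurance (employee share): $4606.40 × 0.002 = $9.21
Paid family leave insurance: $4606.40 × 0.0057 = $26.26
Life insurance premium: $46.62
Union dues: $346.38
Total deductions = $9.21 + $26.26 + $46.62 + $346.38 = $428.47
Net pay = $4606.40 − $428.47 = $4177.93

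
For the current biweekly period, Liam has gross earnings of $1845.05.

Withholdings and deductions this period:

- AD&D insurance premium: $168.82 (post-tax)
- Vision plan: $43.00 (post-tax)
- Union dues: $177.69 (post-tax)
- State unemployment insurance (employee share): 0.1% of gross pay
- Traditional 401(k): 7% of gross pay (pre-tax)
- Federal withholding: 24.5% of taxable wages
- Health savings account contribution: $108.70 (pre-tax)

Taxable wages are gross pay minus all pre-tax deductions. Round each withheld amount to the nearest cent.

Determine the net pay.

Health savings account contribution: $108.70
Traditional 401(k): $1845.05 × 0.07 = $129.15
Pre-tax total = $108.70 + $129.15 = $237.85
Taxable wages = $1845.05 − $237.85 = $1607.20
Federal withholding: $1607.20 × 0.245 = $393.76
State unemployment insurance (employee share): $1845.05 × 0.001 = $1.85
Union dues: $177.69
Vision plan: $43.00
AD&D insurance premium: $168.82
Total deductions = $108.70 + $129.15 + $393.76 + $1.85 + $177.69 + $43.00 + $168.82 = $1022.97
Net pay = $1845.05 − $1022.97 = $822.08

$822.08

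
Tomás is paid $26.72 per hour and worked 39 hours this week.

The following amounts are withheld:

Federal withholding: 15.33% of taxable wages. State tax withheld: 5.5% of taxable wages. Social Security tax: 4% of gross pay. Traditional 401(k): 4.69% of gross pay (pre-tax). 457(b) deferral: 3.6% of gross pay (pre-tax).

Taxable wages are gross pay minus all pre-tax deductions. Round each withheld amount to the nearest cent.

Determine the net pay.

$714.95

Gross pay: 39 × $26.72 = $1,042.08
457(b) deferral: $1,042.08 × 0.036 = $37.51
Traditional 401(k): $1,042.08 × 0.0469 = $48.87
Pre-tax total = $37.51 + $48.87 = $86.38
Taxable wages = $1,042.08 − $86.38 = $955.70
Federal withholding: $955.70 × 0.1533 = $146.51
State tax withheld: $955.70 × 0.055 = $52.56
Social Security tax: $1,042.08 × 0.04 = $41.68
Total deductions = $37.51 + $48.87 + $146.51 + $52.56 + $41.68 = $327.13
Net pay = $1,042.08 − $327.13 = $714.95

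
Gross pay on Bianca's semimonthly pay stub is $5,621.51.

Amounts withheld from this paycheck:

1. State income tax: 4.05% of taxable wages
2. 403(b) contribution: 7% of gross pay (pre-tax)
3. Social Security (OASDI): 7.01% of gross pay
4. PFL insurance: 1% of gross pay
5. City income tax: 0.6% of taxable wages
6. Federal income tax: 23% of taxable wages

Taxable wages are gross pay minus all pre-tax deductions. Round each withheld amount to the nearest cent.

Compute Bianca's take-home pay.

403(b) contribution: $5,621.51 × 0.07 = $393.51
Taxable wages = $5,621.51 − $393.51 = $5,228.00
State income tax: $5,228.00 × 0.0405 = $211.73
Federal income tax: $5,228.00 × 0.23 = $1,202.44
City income tax: $5,228.00 × 0.006 = $31.37
PFL insurance: $5,621.51 × 0.01 = $56.22
Social Security (OASDI): $5,621.51 × 0.0701 = $394.07
Total deductions = $393.51 + $211.73 + $1,202.44 + $31.37 + $56.22 + $394.07 = $2,289.34
Net pay = $5,621.51 − $2,289.34 = $3,332.17

$3,332.17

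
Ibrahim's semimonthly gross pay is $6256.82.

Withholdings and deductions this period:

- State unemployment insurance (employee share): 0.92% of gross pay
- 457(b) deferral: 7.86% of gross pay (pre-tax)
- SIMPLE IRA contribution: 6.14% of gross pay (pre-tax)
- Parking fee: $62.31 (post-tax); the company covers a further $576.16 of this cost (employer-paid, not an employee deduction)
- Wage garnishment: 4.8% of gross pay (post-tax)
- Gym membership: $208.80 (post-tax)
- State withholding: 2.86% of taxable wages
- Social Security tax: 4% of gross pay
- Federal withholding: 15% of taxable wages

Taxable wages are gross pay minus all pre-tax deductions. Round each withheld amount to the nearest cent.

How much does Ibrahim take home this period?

SIMPLE IRA contribution: $6256.82 × 0.0614 = $384.17
457(b) deferral: $6256.82 × 0.0786 = $491.79
Pre-tax total = $384.17 + $491.79 = $875.96
Taxable wages = $6256.82 − $875.96 = $5380.86
State withholding: $5380.86 × 0.0286 = $153.89
Federal withholding: $5380.86 × 0.15 = $807.13
State unemployment insurance (employee share): $6256.82 × 0.0092 = $57.56
Social Security tax: $6256.82 × 0.04 = $250.27
Parking fee: $62.31
Wage garnishment: $6256.82 × 0.048 = $300.33
Gym membership: $208.80
(Employer's $576.16 toward parking fee is not withheld from the employee.)
Total deductions = $384.17 + $491.79 + $153.89 + $807.13 + $57.56 + $250.27 + $62.31 + $300.33 + $208.80 = $2716.25
Net pay = $6256.82 − $2716.25 = $3540.57

$3540.57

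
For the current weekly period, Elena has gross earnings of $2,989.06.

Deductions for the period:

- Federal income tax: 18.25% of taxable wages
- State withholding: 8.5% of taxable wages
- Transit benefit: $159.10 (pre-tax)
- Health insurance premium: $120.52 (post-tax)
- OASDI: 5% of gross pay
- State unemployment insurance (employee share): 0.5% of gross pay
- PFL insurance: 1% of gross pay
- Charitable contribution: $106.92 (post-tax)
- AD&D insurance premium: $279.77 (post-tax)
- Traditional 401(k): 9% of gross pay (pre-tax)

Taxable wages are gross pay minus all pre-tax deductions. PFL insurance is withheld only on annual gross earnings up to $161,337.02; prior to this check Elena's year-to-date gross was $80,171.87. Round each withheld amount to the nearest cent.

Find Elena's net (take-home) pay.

$1,174.39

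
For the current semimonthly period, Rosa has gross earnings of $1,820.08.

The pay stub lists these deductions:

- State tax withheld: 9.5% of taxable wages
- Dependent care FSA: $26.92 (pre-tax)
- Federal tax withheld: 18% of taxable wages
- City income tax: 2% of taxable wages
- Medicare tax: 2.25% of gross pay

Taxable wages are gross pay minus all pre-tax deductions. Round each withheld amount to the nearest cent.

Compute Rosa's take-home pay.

$1,223.23

Dependent care FSA: $26.92
Taxable wages = $1,820.08 − $26.92 = $1,793.16
Federal tax withheld: $1,793.16 × 0.18 = $322.77
City income tax: $1,793.16 × 0.02 = $35.86
State tax withheld: $1,793.16 × 0.095 = $170.35
Medicare tax: $1,820.08 × 0.0225 = $40.95
Total deductions = $26.92 + $322.77 + $35.86 + $170.35 + $40.95 = $596.85
Net pay = $1,820.08 − $596.85 = $1,223.23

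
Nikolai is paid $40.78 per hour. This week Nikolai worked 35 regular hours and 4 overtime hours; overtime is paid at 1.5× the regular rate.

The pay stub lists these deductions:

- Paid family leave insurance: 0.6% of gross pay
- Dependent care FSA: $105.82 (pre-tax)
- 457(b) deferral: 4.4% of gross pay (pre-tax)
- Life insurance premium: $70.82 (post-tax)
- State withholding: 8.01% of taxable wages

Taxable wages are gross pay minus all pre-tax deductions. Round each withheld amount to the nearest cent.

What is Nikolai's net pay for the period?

$1292.18

Regular pay: 35 × $40.78 = $1427.30
Overtime pay: 4 × $40.78 × 1.5 = $244.68
Gross pay = $1427.30 + $244.68 = $1671.98
457(b) deferral: $1671.98 × 0.044 = $73.57
Dependent care FSA: $105.82
Pre-tax total = $73.57 + $105.82 = $179.39
Taxable wages = $1671.98 − $179.39 = $1492.59
State withholding: $1492.59 × 0.0801 = $119.56
Paid family leave insurance: $1671.98 × 0.006 = $10.03
Life insurance premium: $70.82
Total deductions = $73.57 + $105.82 + $119.56 + $10.03 + $70.82 = $379.80
Net pay = $1671.98 − $379.80 = $1292.18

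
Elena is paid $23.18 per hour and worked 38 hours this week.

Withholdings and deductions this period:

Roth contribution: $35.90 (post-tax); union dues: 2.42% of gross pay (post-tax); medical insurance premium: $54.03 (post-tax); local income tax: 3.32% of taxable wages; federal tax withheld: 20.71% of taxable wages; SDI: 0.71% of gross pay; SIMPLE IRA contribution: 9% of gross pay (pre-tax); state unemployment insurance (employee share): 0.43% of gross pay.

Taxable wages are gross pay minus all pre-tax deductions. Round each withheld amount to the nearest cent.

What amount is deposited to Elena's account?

$487.66

Gross pay: 38 × $23.18 = $880.84
SIMPLE IRA contribution: $880.84 × 0.09 = $79.28
Taxable wages = $880.84 − $79.28 = $801.56
Federal tax withheld: $801.56 × 0.2071 = $166.00
Local income tax: $801.56 × 0.0332 = $26.61
SDI: $880.84 × 0.0071 = $6.25
State unemployment insurance (employee share): $880.84 × 0.0043 = $3.79
Medical insurance premium: $54.03
Union dues: $880.84 × 0.0242 = $21.32
Roth contribution: $35.90
Total deductions = $79.28 + $166.00 + $26.61 + $6.25 + $3.79 + $54.03 + $21.32 + $35.90 = $393.18
Net pay = $880.84 − $393.18 = $487.66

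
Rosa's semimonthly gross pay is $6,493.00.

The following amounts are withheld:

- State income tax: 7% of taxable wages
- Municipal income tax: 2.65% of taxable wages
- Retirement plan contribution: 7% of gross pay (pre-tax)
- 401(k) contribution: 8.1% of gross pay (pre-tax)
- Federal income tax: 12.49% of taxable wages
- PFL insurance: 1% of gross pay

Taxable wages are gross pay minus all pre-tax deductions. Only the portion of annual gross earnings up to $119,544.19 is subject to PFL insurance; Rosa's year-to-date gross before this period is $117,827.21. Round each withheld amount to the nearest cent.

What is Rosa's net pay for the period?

$4,274.91

401(k) contribution: $6,493.00 × 0.081 = $525.93
Retirement plan contribution: $6,493.00 × 0.07 = $454.51
Pre-tax total = $525.93 + $454.51 = $980.44
Taxable wages = $6,493.00 − $980.44 = $5,512.56
Municipal income tax: $5,512.56 × 0.0265 = $146.08
State income tax: $5,512.56 × 0.07 = $385.88
Federal income tax: $5,512.56 × 0.1249 = $688.52
PFL insurance: only $119,544.19 − $117,827.21 = $1,716.98 of this check is subject → $1,716.98 × 0.01 = $17.17
Total deductions = $525.93 + $454.51 + $146.08 + $385.88 + $688.52 + $17.17 = $2,218.09
Net pay = $6,493.00 − $2,218.09 = $4,274.91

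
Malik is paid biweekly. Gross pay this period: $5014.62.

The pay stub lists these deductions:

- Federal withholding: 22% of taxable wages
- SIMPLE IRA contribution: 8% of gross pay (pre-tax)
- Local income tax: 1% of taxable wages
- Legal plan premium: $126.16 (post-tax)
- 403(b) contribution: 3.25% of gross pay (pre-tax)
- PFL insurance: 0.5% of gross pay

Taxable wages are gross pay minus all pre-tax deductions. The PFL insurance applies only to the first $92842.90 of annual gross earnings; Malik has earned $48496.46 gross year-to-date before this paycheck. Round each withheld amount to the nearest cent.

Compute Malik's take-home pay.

$3275.64

SIMPLE IRA contribution: $5014.62 × 0.08 = $401.17
403(b) contribution: $5014.62 × 0.0325 = $162.98
Pre-tax total = $401.17 + $162.98 = $564.15
Taxable wages = $5014.62 − $564.15 = $4450.47
Local income tax: $4450.47 × 0.01 = $44.50
Federal withholding: $4450.47 × 0.22 = $979.10
PFL insurance: cap not yet reached, full $5014.62 is subject → $5014.62 × 0.005 = $25.07
Legal plan premium: $126.16
Total deductions = $401.17 + $162.98 + $44.50 + $979.10 + $25.07 + $126.16 = $1738.98
Net pay = $5014.62 − $1738.98 = $3275.64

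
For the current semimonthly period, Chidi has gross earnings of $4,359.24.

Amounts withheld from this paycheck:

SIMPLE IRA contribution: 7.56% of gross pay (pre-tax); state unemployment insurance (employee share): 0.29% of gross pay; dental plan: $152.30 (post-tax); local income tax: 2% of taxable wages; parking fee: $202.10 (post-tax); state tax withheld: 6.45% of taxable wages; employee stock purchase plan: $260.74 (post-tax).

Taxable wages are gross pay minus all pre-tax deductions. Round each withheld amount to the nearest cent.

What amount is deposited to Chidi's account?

$3,061.40

SIMPLE IRA contribution: $4,359.24 × 0.0756 = $329.56
Taxable wages = $4,359.24 − $329.56 = $4,029.68
State tax withheld: $4,029.68 × 0.0645 = $259.91
Local income tax: $4,029.68 × 0.02 = $80.59
State unemployment insurance (employee share): $4,359.24 × 0.0029 = $12.64
Dental plan: $152.30
Parking fee: $202.10
Employee stock purchase plan: $260.74
Total deductions = $329.56 + $259.91 + $80.59 + $12.64 + $152.30 + $202.10 + $260.74 = $1,297.84
Net pay = $4,359.24 − $1,297.84 = $3,061.40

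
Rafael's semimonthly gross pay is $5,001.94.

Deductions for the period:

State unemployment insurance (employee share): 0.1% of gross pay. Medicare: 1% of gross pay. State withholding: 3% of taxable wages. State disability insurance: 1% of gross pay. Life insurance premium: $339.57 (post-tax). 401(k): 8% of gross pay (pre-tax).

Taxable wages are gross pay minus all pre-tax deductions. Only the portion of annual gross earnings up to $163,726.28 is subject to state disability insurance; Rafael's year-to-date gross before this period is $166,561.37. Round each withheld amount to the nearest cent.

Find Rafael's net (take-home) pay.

$4,069.14

401(k): $5,001.94 × 0.08 = $400.16
Taxable wages = $5,001.94 − $400.16 = $4,601.78
State withholding: $4,601.78 × 0.03 = $138.05
State unemployment insurance (employee share): $5,001.94 × 0.001 = $5.00
Medicare: $5,001.94 × 0.01 = $50.02
State disability insurance: annual cap $163,726.28 already reached (YTD $166,561.37), so $0.00
Life insurance premium: $339.57
Total deductions = $400.16 + $138.05 + $5.00 + $50.02 + $0.00 + $339.57 = $932.80
Net pay = $5,001.94 − $932.80 = $4,069.14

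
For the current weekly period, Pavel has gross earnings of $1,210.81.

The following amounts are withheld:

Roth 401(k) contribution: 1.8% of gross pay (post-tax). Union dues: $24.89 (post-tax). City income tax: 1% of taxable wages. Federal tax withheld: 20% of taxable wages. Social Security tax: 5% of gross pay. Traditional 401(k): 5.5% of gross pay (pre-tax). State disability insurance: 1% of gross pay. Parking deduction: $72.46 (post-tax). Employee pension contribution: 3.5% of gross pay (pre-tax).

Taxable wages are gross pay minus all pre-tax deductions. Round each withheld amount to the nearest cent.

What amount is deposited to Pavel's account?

Traditional 401(k): $1,210.81 × 0.055 = $66.59
Employee pension contribution: $1,210.81 × 0.035 = $42.38
Pre-tax total = $66.59 + $42.38 = $108.97
Taxable wages = $1,210.81 − $108.97 = $1,101.84
Federal tax withheld: $1,101.84 × 0.2 = $220.37
City income tax: $1,101.84 × 0.01 = $11.02
Social Security tax: $1,210.81 × 0.05 = $60.54
State disability insurance: $1,210.81 × 0.01 = $12.11
Roth 401(k) contribution: $1,210.81 × 0.018 = $21.79
Union dues: $24.89
Parking deduction: $72.46
Total deductions = $66.59 + $42.38 + $220.37 + $11.02 + $60.54 + $12.11 + $21.79 + $24.89 + $72.46 = $532.15
Net pay = $1,210.81 − $532.15 = $678.66

$678.66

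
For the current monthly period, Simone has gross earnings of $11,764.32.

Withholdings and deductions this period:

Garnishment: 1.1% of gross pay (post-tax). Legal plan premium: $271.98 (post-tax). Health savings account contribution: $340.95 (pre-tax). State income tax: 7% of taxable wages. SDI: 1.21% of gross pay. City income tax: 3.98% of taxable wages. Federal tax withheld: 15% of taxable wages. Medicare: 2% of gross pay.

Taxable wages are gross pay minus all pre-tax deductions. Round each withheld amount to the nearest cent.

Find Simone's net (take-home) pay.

$7,676.54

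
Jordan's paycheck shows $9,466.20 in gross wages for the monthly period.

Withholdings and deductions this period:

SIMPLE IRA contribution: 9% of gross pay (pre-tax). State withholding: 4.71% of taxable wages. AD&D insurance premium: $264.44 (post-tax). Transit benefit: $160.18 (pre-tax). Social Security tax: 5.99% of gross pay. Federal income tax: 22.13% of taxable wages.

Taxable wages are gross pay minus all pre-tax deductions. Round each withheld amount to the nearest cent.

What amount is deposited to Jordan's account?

$5,353.52

Transit benefit: $160.18
SIMPLE IRA contribution: $9,466.20 × 0.09 = $851.96
Pre-tax total = $160.18 + $851.96 = $1,012.14
Taxable wages = $9,466.20 − $1,012.14 = $8,454.06
State withholding: $8,454.06 × 0.0471 = $398.19
Federal income tax: $8,454.06 × 0.2213 = $1,870.88
Social Security tax: $9,466.20 × 0.0599 = $567.03
AD&D insurance premium: $264.44
Total deductions = $160.18 + $851.96 + $398.19 + $1,870.88 + $567.03 + $264.44 = $4,112.68
Net pay = $9,466.20 − $4,112.68 = $5,353.52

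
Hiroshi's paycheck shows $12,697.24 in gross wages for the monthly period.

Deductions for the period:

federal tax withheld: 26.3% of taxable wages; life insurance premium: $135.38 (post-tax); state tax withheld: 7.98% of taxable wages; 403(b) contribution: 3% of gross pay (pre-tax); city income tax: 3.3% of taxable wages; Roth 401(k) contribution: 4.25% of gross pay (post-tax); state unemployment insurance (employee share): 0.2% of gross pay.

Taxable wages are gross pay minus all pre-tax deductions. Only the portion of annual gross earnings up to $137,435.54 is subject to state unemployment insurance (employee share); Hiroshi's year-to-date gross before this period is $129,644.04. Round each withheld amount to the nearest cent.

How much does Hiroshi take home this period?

$6,997.26

403(b) contribution: $12,697.24 × 0.03 = $380.92
Taxable wages = $12,697.24 − $380.92 = $12,316.32
State tax withheld: $12,316.32 × 0.0798 = $982.84
City income tax: $12,316.32 × 0.033 = $406.44
Federal tax withheld: $12,316.32 × 0.263 = $3,239.19
State unemployment insurance (employee share): only $137,435.54 − $129,644.04 = $7,791.50 of this check is subject → $7,791.50 × 0.002 = $15.58
Life insurance premium: $135.38
Roth 401(k) contribution: $12,697.24 × 0.0425 = $539.63
Total deductions = $380.92 + $982.84 + $406.44 + $3,239.19 + $15.58 + $135.38 + $539.63 = $5,699.98
Net pay = $12,697.24 − $5,699.98 = $6,997.26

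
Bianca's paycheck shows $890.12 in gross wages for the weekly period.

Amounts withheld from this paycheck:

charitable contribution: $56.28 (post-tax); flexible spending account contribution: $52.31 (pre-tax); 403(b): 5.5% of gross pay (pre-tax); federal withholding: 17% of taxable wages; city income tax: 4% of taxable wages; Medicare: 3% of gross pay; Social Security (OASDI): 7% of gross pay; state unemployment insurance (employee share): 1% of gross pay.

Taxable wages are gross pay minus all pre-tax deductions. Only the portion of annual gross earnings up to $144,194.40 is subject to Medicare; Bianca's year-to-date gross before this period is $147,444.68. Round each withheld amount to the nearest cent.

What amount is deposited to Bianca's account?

Flexible spending account contribution: $52.31
403(b): $890.12 × 0.055 = $48.96
Pre-tax total = $52.31 + $48.96 = $101.27
Taxable wages = $890.12 − $101.27 = $788.85
City income tax: $788.85 × 0.04 = $31.55
Federal withholding: $788.85 × 0.17 = $134.10
Medicare: annual cap $144,194.40 already reached (YTD $147,444.68), so $0.00
Social Security (OASDI): $890.12 × 0.07 = $62.31
State unemployment insurance (employee share): $890.12 × 0.01 = $8.90
Charitable contribution: $56.28
Total deductions = $52.31 + $48.96 + $31.55 + $134.10 + $0.00 + $62.31 + $8.90 + $56.28 = $394.41
Net pay = $890.12 − $394.41 = $495.71

$495.71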